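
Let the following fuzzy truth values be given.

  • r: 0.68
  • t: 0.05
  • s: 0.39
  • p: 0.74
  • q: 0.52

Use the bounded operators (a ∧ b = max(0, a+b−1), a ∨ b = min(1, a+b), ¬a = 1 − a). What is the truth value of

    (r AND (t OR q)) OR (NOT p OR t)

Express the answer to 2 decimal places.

0.56

t OR q = min(1, a+b) on (0.05, 0.52) = 0.57
r AND (t OR q) = max(0, a+b−1) on (0.68, 0.57) = 0.25
NOT p = 1 − 0.74 = 0.26
NOT p OR t = min(1, a+b) on (0.26, 0.05) = 0.31
(r AND (t OR q)) OR (NOT p OR t) = min(1, a+b) on (0.25, 0.31) = 0.56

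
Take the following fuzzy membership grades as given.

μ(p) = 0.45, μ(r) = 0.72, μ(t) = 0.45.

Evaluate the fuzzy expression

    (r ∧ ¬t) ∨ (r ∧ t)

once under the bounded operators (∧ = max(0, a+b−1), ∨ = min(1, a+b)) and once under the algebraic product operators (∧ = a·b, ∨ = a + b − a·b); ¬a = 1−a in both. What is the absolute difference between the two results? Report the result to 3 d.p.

Under bounded:
  ¬t = 1 − 0.45 = 0.55
  r ∧ ¬t = max(0, a+b−1) on (0.72, 0.55) = 0.27
  r ∧ t = max(0, a+b−1) on (0.72, 0.45) = 0.17
  (r ∧ ¬t) ∨ (r ∧ t) = min(1, a+b) on (0.27, 0.17) = 0.44
  → value = 0.4400
Under algebraic product:
  ¬t = 1 − 0.4500 = 0.5500
  r ∧ ¬t = a·b on (0.7200, 0.5500) = 0.3960
  r ∧ t = a·b on (0.7200, 0.4500) = 0.3240
  (r ∧ ¬t) ∨ (r ∧ t) = a + b − a·b on (0.3960, 0.3240) = 0.5917
  → value = 0.5917
|0.4400 − 0.5917| = 0.152

0.152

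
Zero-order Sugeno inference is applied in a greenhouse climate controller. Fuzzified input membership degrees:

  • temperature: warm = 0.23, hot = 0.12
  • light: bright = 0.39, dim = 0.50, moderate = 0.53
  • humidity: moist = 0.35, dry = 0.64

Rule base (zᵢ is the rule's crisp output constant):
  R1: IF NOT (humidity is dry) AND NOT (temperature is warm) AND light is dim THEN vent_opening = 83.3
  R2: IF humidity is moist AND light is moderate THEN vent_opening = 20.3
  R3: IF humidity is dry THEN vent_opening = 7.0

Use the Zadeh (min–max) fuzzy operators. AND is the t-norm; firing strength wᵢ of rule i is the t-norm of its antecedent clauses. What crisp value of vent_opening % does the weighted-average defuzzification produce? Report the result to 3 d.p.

R1 (z=83.3): ¬dry=1−0.64=0.36, ¬warm=1−0.23=0.77, dim=0.50; AND[min(a, b)] → w = 0.36
R2 (z=20.3): moist=0.35, moderate=0.53; AND[min(a, b)] → w = 0.35
R3 (z=7.0): dry=0.64 → w = 0.64
Weighted average = (0.36·83.3 + 0.35·20.3 + 0.64·7.0) / (0.36 + 0.35 + 0.64)
  = 41.5730 / 1.3500 = 30.795

30.795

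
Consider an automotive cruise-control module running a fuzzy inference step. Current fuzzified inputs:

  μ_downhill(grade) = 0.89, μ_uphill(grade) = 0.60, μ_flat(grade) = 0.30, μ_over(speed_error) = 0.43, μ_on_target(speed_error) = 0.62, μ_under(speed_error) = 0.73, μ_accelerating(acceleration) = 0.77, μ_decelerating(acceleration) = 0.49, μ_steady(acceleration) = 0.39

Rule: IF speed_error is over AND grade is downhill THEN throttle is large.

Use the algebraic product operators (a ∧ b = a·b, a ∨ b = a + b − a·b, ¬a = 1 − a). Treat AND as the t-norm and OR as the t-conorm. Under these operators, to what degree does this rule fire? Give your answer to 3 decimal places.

0.383

firing strength: over=0.43, downhill=0.89; AND[a·b] → w = 0.3827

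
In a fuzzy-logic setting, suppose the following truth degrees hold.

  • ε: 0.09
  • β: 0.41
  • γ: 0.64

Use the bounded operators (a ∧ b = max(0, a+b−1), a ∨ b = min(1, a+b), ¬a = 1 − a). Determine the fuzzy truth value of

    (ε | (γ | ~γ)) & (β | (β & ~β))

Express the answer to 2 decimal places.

0.41

~γ = 1 − 0.64 = 0.36
γ | ~γ = min(1, a+b) on (0.64, 0.36) = 1.00
ε | (γ | ~γ) = min(1, a+b) on (0.09, 1.00) = 1.00
~β = 1 − 0.41 = 0.59
β & ~β = max(0, a+b−1) on (0.41, 0.59) = 0.00
β | (β & ~β) = min(1, a+b) on (0.41, 0.00) = 0.41
(ε | (γ | ~γ)) & (β | (β & ~β)) = max(0, a+b−1) on (1.00, 0.41) = 0.41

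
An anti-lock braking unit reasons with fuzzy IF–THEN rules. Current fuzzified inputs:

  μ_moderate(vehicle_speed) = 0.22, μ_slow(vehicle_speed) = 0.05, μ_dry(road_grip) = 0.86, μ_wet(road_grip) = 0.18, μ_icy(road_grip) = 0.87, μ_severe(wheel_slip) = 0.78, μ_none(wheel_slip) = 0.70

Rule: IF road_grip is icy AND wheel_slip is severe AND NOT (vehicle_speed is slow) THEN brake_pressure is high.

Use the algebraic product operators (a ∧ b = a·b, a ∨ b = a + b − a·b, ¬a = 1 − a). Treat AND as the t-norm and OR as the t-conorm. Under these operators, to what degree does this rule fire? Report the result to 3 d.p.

firing strength: icy=0.87, severe=0.78, ¬slow=1−0.05=0.95; AND[a·b] → w = 0.6447

0.645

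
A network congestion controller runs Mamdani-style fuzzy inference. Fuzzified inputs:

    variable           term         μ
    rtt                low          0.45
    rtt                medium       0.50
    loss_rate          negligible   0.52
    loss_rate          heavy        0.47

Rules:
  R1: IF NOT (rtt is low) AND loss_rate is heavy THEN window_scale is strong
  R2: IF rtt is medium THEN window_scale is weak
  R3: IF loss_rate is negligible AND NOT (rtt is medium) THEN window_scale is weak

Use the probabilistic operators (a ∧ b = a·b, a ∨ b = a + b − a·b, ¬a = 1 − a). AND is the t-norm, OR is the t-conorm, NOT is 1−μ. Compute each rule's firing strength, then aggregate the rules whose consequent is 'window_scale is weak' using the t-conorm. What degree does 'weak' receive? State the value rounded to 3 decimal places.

R1: ¬low=1−0.45=0.55, heavy=0.47; AND[a·b] → w = 0.2585
R2: medium=0.50 → w = 0.5000
R3: negligible=0.52, ¬medium=1−0.50=0.50; AND[a·b] → w = 0.2600
Rules with consequent 'weak': {R2, R3} → strengths 0.5000, 0.2600
Aggregate via t-conorm [a + b − a·b]: 0.6300

0.630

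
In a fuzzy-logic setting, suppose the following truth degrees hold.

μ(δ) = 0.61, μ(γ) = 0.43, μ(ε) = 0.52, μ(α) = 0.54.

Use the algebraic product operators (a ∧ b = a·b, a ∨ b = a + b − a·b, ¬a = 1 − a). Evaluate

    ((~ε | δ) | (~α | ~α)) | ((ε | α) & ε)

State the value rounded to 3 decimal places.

0.965

~ε = 1 − 0.5200 = 0.4800
~ε | δ = a + b − a·b on (0.4800, 0.6100) = 0.7972
~α = 1 − 0.5400 = 0.4600
~α = 1 − 0.5400 = 0.4600
~α | ~α = a + b − a·b on (0.4600, 0.4600) = 0.7084
(~ε | δ) | (~α | ~α) = a + b − a·b on (0.7972, 0.7084) = 0.9409
ε | α = a + b − a·b on (0.5200, 0.5400) = 0.7792
(ε | α) & ε = a·b on (0.7792, 0.5200) = 0.4052
((~ε | δ) | (~α | ~α)) | ((ε | α) & ε) = a + b − a·b on (0.9409, 0.4052) = 0.9648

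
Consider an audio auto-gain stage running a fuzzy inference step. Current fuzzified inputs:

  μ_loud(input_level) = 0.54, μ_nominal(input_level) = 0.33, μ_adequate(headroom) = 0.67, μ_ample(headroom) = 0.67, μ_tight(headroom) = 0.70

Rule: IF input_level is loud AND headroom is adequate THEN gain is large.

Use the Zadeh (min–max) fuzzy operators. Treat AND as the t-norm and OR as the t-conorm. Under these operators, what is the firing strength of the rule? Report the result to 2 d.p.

firing strength: loud=0.54, adequate=0.67; AND[min(a, b)] → w = 0.54

0.54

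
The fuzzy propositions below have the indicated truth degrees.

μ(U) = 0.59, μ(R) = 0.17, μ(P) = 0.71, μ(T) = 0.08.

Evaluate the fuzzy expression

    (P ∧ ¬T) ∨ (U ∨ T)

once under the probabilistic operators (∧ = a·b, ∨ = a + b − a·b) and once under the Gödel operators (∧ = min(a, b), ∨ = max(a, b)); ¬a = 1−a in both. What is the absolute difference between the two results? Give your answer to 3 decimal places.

0.159

Under probabilistic:
  ¬T = 1 − 0.0800 = 0.9200
  P ∧ ¬T = a·b on (0.7100, 0.9200) = 0.6532
  U ∨ T = a + b − a·b on (0.5900, 0.0800) = 0.6228
  (P ∧ ¬T) ∨ (U ∨ T) = a + b − a·b on (0.6532, 0.6228) = 0.8692
  → value = 0.8692
Under Gödel:
  ¬T = 1 − 0.08 = 0.92
  P ∧ ¬T = min(a, b) on (0.71, 0.92) = 0.71
  U ∨ T = max(a, b) on (0.59, 0.08) = 0.59
  (P ∧ ¬T) ∨ (U ∨ T) = max(a, b) on (0.71, 0.59) = 0.71
  → value = 0.7100
|0.8692 − 0.7100| = 0.159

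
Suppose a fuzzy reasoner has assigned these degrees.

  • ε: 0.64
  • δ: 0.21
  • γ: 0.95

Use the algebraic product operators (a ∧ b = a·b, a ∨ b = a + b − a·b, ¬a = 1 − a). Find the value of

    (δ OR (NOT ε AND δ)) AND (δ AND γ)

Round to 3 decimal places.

0.054

NOT ε = 1 − 0.6400 = 0.3600
NOT ε AND δ = a·b on (0.3600, 0.2100) = 0.0756
δ OR (NOT ε AND δ) = a + b − a·b on (0.2100, 0.0756) = 0.2697
δ AND γ = a·b on (0.2100, 0.9500) = 0.1995
(δ OR (NOT ε AND δ)) AND (δ AND γ) = a·b on (0.2697, 0.1995) = 0.0538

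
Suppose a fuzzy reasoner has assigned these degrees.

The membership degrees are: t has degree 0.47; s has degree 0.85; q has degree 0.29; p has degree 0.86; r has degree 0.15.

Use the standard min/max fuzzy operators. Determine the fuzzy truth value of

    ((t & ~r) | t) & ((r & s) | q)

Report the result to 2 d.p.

~r = 1 − 0.15 = 0.85
t & ~r = min(a, b) on (0.47, 0.85) = 0.47
(t & ~r) | t = max(a, b) on (0.47, 0.47) = 0.47
r & s = min(a, b) on (0.15, 0.85) = 0.15
(r & s) | q = max(a, b) on (0.15, 0.29) = 0.29
((t & ~r) | t) & ((r & s) | q) = min(a, b) on (0.47, 0.29) = 0.29

0.29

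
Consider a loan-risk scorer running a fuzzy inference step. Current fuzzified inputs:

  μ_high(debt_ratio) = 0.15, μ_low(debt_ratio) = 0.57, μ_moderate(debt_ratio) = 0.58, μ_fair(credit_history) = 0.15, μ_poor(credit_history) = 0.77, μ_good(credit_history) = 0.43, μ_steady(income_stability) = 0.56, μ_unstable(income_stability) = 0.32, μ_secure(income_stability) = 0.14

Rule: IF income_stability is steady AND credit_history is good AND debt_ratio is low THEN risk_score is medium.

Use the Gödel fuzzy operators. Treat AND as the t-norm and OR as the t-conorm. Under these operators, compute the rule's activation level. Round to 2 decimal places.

firing strength: steady=0.56, good=0.43, low=0.57; AND[min(a, b)] → w = 0.43

0.43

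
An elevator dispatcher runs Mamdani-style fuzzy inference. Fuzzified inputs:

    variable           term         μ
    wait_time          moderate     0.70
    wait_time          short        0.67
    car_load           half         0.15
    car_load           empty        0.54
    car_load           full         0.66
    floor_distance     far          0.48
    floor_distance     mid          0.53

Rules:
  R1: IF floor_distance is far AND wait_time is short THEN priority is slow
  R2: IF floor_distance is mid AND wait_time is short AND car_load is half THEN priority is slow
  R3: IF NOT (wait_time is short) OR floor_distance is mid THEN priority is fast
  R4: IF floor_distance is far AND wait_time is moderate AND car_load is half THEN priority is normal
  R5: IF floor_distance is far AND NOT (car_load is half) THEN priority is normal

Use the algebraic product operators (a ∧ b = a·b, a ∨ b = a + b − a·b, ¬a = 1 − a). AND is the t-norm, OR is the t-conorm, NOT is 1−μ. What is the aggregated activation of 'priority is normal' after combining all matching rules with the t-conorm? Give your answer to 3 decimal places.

R1: far=0.48, short=0.67; AND[a·b] → w = 0.3216
R2: mid=0.53, short=0.67, half=0.15; AND[a·b] → w = 0.0533
R3: ¬short=1−0.67=0.33, mid=0.53; OR[a + b − a·b] → w = 0.6851
R4: far=0.48, moderate=0.70, half=0.15; AND[a·b] → w = 0.0504
R5: far=0.48, ¬half=1−0.15=0.85; AND[a·b] → w = 0.4080
Rules with consequent 'normal': {R4, R5} → strengths 0.0504, 0.4080
Aggregate via t-conorm [a + b − a·b]: 0.4378

0.438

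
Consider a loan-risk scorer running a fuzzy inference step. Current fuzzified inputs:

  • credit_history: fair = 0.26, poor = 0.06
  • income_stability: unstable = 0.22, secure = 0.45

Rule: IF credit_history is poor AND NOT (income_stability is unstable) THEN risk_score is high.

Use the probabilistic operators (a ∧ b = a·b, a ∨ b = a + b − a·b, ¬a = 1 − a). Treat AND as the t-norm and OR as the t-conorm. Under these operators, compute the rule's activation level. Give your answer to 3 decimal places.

0.047

firing strength: poor=0.06, ¬unstable=1−0.22=0.78; AND[a·b] → w = 0.0468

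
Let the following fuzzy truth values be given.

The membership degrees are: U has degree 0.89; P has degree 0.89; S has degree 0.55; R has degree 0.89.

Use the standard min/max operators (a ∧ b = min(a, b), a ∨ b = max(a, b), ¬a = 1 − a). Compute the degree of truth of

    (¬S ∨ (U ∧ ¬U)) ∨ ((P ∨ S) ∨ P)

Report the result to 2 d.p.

¬S = 1 − 0.55 = 0.45
¬U = 1 − 0.89 = 0.11
U ∧ ¬U = min(a, b) on (0.89, 0.11) = 0.11
¬S ∨ (U ∧ ¬U) = max(a, b) on (0.45, 0.11) = 0.45
P ∨ S = max(a, b) on (0.89, 0.55) = 0.89
(P ∨ S) ∨ P = max(a, b) on (0.89, 0.89) = 0.89
(¬S ∨ (U ∧ ¬U)) ∨ ((P ∨ S) ∨ P) = max(a, b) on (0.45, 0.89) = 0.89

0.89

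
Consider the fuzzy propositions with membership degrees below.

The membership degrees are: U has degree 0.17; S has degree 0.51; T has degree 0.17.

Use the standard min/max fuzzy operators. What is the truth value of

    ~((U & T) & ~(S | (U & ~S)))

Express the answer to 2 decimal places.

U & T = min(a, b) on (0.17, 0.17) = 0.17
~S = 1 − 0.51 = 0.49
U & ~S = min(a, b) on (0.17, 0.49) = 0.17
S | (U & ~S) = max(a, b) on (0.51, 0.17) = 0.51
~(S | (U & ~S)) = 1 − 0.51 = 0.49
(U & T) & ~(S | (U & ~S)) = min(a, b) on (0.17, 0.49) = 0.17
~((U & T) & ~(S | (U & ~S))) = 1 − 0.17 = 0.83

0.83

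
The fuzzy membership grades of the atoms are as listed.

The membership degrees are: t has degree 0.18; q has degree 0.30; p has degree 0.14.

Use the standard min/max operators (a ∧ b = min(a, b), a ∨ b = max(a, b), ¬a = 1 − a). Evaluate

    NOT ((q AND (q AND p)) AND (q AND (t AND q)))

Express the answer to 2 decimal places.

q AND p = min(a, b) on (0.30, 0.14) = 0.14
q AND (q AND p) = min(a, b) on (0.30, 0.14) = 0.14
t AND q = min(a, b) on (0.18, 0.30) = 0.18
q AND (t AND q) = min(a, b) on (0.30, 0.18) = 0.18
(q AND (q AND p)) AND (q AND (t AND q)) = min(a, b) on (0.14, 0.18) = 0.14
NOT ((q AND (q AND p)) AND (q AND (t AND q))) = 1 − 0.14 = 0.86

0.86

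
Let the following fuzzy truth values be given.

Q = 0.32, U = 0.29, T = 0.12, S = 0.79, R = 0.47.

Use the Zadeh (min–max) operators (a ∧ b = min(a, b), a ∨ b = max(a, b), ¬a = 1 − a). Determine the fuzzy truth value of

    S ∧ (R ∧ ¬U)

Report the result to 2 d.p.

0.47

¬U = 1 − 0.29 = 0.71
R ∧ ¬U = min(a, b) on (0.47, 0.71) = 0.47
S ∧ (R ∧ ¬U) = min(a, b) on (0.79, 0.47) = 0.47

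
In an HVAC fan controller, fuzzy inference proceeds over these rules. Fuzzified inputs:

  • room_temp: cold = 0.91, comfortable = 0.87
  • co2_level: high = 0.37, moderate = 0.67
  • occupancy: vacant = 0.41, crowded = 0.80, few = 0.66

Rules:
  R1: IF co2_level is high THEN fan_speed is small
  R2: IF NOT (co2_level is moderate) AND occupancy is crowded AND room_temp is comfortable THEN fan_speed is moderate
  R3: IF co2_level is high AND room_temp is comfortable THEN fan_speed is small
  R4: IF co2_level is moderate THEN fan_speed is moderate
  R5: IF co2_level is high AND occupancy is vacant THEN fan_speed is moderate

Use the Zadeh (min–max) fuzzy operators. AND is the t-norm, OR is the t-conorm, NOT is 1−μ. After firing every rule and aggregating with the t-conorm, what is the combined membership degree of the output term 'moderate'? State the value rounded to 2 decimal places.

0.67

R1: high=0.37 → w = 0.37
R2: ¬moderate=1−0.67=0.33, crowded=0.80, comfortable=0.87; AND[min(a, b)] → w = 0.33
R3: high=0.37, comfortable=0.87; AND[min(a, b)] → w = 0.37
R4: moderate=0.67 → w = 0.67
R5: high=0.37, vacant=0.41; AND[min(a, b)] → w = 0.37
Rules with consequent 'moderate': {R2, R4, R5} → strengths 0.33, 0.67, 0.37
Aggregate via t-conorm [max(a, b)]: 0.67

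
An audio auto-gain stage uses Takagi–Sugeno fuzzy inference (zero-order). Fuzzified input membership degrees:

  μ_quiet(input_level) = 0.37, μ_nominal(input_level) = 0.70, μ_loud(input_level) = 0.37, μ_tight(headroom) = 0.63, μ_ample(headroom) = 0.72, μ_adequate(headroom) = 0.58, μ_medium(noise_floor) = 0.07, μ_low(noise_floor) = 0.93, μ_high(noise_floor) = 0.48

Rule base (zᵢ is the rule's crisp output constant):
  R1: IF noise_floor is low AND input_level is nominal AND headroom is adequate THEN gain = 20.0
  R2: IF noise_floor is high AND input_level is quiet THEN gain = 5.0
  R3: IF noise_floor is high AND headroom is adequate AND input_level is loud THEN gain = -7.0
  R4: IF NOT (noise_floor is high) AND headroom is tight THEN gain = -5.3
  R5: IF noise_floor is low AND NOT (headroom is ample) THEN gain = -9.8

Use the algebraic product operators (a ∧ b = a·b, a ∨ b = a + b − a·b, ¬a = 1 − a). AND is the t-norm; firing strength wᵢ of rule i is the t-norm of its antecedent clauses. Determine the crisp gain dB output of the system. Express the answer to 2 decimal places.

R1 (z=20.0): low=0.93, nominal=0.70, adequate=0.58; AND[a·b] → w = 0.3776
R2 (z=5.0): high=0.48, quiet=0.37; AND[a·b] → w = 0.1776
R3 (z=-7.0): high=0.48, adequate=0.58, loud=0.37; AND[a·b] → w = 0.1030
R4 (z=-5.3): ¬high=1−0.48=0.52, tight=0.63; AND[a·b] → w = 0.3276
R5 (z=-9.8): low=0.93, ¬ample=1−0.72=0.28; AND[a·b] → w = 0.2604
Weighted average = (0.3776·20.0 + 0.1776·5.0 + 0.1030·-7.0 + 0.3276·-5.3 + 0.2604·-9.8) / (0.3776 + 0.1776 + 0.1030 + 0.3276 + 0.2604)
  = 3.4303 / 1.2462 = 2.75

2.75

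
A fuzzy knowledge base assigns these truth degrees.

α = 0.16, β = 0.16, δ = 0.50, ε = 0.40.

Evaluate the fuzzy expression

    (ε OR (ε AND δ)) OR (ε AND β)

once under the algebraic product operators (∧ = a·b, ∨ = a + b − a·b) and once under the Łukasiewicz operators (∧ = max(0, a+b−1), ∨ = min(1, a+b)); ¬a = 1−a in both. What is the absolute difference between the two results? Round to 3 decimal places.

Under algebraic product:
  ε AND δ = a·b on (0.4000, 0.5000) = 0.2000
  ε OR (ε AND δ) = a + b − a·b on (0.4000, 0.2000) = 0.5200
  ε AND β = a·b on (0.4000, 0.1600) = 0.0640
  (ε OR (ε AND δ)) OR (ε AND β) = a + b − a·b on (0.5200, 0.0640) = 0.5507
  → value = 0.5507
Under Łukasiewicz:
  ε AND δ = max(0, a+b−1) on (0.40, 0.50) = 0.00
  ε OR (ε AND δ) = min(1, a+b) on (0.40, 0.00) = 0.40
  ε AND β = max(0, a+b−1) on (0.40, 0.16) = 0.00
  (ε OR (ε AND δ)) OR (ε AND β) = min(1, a+b) on (0.40, 0.00) = 0.40
  → value = 0.4000
|0.5507 − 0.4000| = 0.151

0.151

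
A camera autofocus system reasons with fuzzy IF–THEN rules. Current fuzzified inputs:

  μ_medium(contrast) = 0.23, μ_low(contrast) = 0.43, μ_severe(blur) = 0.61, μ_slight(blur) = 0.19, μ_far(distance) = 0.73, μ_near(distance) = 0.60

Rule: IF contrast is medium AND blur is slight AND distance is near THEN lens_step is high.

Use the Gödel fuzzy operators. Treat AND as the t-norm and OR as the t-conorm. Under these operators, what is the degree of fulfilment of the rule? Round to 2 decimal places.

firing strength: medium=0.23, slight=0.19, near=0.60; AND[min(a, b)] → w = 0.19

0.19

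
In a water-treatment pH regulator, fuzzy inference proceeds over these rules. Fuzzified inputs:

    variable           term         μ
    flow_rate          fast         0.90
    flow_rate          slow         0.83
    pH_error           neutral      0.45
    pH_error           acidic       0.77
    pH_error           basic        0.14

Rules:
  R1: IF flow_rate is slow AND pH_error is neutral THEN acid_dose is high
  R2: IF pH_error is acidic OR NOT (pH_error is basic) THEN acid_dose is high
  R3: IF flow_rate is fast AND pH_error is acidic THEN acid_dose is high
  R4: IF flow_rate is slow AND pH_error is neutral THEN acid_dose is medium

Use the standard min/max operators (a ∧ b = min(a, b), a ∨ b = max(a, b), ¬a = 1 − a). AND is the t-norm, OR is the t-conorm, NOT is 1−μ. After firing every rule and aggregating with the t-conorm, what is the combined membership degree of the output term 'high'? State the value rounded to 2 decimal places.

R1: slow=0.83, neutral=0.45; AND[min(a, b)] → w = 0.45
R2: acidic=0.77, ¬basic=1−0.14=0.86; OR[max(a, b)] → w = 0.86
R3: fast=0.90, acidic=0.77; AND[min(a, b)] → w = 0.77
R4: slow=0.83, neutral=0.45; AND[min(a, b)] → w = 0.45
Rules with consequent 'high': {R1, R2, R3} → strengths 0.45, 0.86, 0.77
Aggregate via t-conorm [max(a, b)]: 0.86

0.86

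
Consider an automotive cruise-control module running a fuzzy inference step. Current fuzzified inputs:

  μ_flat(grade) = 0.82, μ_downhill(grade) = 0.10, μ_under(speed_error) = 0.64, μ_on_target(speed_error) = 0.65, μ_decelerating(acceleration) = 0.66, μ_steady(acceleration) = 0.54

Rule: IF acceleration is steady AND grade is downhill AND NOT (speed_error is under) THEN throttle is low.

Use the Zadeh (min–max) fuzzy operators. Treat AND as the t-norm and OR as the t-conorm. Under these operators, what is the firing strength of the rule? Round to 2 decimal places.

firing strength: steady=0.54, downhill=0.10, ¬under=1−0.64=0.36; AND[min(a, b)] → w = 0.10

0.10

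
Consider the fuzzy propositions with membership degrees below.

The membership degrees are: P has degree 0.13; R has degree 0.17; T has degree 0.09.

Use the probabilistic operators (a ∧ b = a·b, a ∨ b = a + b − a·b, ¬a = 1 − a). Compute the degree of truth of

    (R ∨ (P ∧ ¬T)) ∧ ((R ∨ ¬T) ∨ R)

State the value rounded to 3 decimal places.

¬T = 1 − 0.0900 = 0.9100
P ∧ ¬T = a·b on (0.1300, 0.9100) = 0.1183
R ∨ (P ∧ ¬T) = a + b − a·b on (0.1700, 0.1183) = 0.2682
¬T = 1 − 0.0900 = 0.9100
R ∨ ¬T = a + b − a·b on (0.1700, 0.9100) = 0.9253
(R ∨ ¬T) ∨ R = a + b − a·b on (0.9253, 0.1700) = 0.9380
(R ∨ (P ∧ ¬T)) ∧ ((R ∨ ¬T) ∨ R) = a·b on (0.2682, 0.9380) = 0.2516

0.252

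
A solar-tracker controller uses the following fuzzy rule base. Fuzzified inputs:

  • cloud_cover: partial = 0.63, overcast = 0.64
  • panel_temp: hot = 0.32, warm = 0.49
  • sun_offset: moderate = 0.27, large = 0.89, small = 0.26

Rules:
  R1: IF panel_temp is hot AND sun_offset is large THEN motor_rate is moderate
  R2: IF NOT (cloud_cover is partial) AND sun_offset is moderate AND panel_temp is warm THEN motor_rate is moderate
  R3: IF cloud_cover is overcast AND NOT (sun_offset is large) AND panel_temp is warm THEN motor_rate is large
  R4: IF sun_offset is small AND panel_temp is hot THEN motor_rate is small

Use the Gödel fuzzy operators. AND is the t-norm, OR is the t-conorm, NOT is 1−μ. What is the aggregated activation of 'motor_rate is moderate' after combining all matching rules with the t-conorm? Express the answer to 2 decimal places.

R1: hot=0.32, large=0.89; AND[min(a, b)] → w = 0.32
R2: ¬partial=1−0.63=0.37, moderate=0.27, warm=0.49; AND[min(a, b)] → w = 0.27
R3: overcast=0.64, ¬large=1−0.89=0.11, warm=0.49; AND[min(a, b)] → w = 0.11
R4: small=0.26, hot=0.32; AND[min(a, b)] → w = 0.26
Rules with consequent 'moderate': {R1, R2} → strengths 0.32, 0.27
Aggregate via t-conorm [max(a, b)]: 0.32

0.32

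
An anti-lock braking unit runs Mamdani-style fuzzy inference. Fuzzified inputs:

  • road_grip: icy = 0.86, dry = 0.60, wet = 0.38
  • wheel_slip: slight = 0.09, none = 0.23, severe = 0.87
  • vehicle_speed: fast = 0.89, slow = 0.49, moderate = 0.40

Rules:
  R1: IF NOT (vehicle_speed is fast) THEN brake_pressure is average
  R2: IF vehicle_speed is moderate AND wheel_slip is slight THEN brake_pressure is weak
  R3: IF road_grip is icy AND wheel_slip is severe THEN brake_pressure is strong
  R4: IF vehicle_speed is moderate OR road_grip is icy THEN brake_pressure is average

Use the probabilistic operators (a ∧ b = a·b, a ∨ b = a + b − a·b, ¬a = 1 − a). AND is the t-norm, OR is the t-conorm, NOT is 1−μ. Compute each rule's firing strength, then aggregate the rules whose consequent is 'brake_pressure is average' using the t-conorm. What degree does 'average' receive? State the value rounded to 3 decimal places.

0.925

R1: ¬fast=1−0.89=0.11 → w = 0.1100
R2: moderate=0.40, slight=0.09; AND[a·b] → w = 0.0360
R3: icy=0.86, severe=0.87; AND[a·b] → w = 0.7482
R4: moderate=0.40, icy=0.86; OR[a + b − a·b] → w = 0.9160
Rules with consequent 'average': {R1, R4} → strengths 0.1100, 0.9160
Aggregate via t-conorm [a + b − a·b]: 0.9252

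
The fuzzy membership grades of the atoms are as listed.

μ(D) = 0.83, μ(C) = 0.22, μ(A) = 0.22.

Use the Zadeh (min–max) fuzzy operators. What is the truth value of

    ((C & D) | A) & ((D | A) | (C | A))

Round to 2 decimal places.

C & D = min(a, b) on (0.22, 0.83) = 0.22
(C & D) | A = max(a, b) on (0.22, 0.22) = 0.22
D | A = max(a, b) on (0.83, 0.22) = 0.83
C | A = max(a, b) on (0.22, 0.22) = 0.22
(D | A) | (C | A) = max(a, b) on (0.83, 0.22) = 0.83
((C & D) | A) & ((D | A) | (C | A)) = min(a, b) on (0.22, 0.83) = 0.22

0.22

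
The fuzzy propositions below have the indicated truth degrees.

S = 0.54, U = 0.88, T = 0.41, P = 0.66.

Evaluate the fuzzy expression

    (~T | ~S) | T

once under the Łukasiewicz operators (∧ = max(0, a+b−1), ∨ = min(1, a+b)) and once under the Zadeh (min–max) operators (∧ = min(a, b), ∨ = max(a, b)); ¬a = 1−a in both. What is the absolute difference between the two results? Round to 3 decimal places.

0.410

Under Łukasiewicz:
  ~T = 1 − 0.41 = 0.59
  ~S = 1 − 0.54 = 0.46
  ~T | ~S = min(1, a+b) on (0.59, 0.46) = 1.00
  (~T | ~S) | T = min(1, a+b) on (1.00, 0.41) = 1.00
  → value = 1.0000
Under Zadeh (min–max):
  ~T = 1 − 0.41 = 0.59
  ~S = 1 − 0.54 = 0.46
  ~T | ~S = max(a, b) on (0.59, 0.46) = 0.59
  (~T | ~S) | T = max(a, b) on (0.59, 0.41) = 0.59
  → value = 0.5900
|1.0000 − 0.5900| = 0.410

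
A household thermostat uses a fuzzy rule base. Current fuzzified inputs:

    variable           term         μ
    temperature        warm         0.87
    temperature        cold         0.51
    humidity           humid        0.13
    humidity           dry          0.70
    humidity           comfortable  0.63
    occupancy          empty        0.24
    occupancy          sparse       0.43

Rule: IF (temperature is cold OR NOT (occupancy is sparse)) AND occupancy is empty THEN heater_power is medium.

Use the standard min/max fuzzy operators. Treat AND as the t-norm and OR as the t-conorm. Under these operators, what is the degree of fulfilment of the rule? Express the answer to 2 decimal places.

0.24

firing strength: (cold=0.51 OR ¬sparse=1−0.43=0.57) = 0.57; AND[min(a, b)] with empty=0.24 → w = 0.24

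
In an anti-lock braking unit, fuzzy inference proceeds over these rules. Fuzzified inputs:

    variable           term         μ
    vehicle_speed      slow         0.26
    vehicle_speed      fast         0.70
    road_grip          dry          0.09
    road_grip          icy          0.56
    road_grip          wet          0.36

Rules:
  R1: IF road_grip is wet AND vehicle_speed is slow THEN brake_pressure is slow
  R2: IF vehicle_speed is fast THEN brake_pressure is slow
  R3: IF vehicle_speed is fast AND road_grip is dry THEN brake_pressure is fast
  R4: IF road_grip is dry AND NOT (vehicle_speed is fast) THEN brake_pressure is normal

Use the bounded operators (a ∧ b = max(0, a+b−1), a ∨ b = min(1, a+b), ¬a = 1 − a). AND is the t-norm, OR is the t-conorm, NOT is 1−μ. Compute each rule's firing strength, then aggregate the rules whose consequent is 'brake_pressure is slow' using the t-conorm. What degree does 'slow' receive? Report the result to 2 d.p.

0.70

R1: wet=0.36, slow=0.26; AND[max(0, a+b−1)] → w = 0.00
R2: fast=0.70 → w = 0.70
R3: fast=0.70, dry=0.09; AND[max(0, a+b−1)] → w = 0.00
R4: dry=0.09, ¬fast=1−0.70=0.30; AND[max(0, a+b−1)] → w = 0.00
Rules with consequent 'slow': {R1, R2} → strengths 0.00, 0.70
Aggregate via t-conorm [min(1, a+b)]: 0.70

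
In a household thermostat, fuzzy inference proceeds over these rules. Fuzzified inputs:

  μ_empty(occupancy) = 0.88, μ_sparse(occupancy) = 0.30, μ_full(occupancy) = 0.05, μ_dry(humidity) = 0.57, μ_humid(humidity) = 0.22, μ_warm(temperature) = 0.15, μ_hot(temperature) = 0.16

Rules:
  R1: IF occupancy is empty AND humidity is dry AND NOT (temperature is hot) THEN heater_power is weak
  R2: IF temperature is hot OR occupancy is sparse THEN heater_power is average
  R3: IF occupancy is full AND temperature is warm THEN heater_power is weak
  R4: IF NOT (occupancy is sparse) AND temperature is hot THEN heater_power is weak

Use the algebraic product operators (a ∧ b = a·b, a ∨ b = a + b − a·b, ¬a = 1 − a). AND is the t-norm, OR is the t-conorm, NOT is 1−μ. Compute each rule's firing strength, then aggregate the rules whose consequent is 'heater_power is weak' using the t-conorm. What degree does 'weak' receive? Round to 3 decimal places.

0.490

R1: empty=0.88, dry=0.57, ¬hot=1−0.16=0.84; AND[a·b] → w = 0.4213
R2: hot=0.16, sparse=0.30; OR[a + b − a·b] → w = 0.4120
R3: full=0.05, warm=0.15; AND[a·b] → w = 0.0075
R4: ¬sparse=1−0.30=0.70, hot=0.16; AND[a·b] → w = 0.1120
Rules with consequent 'weak': {R1, R3, R4} → strengths 0.4213, 0.0075, 0.1120
Aggregate via t-conorm [a + b − a·b]: 0.4900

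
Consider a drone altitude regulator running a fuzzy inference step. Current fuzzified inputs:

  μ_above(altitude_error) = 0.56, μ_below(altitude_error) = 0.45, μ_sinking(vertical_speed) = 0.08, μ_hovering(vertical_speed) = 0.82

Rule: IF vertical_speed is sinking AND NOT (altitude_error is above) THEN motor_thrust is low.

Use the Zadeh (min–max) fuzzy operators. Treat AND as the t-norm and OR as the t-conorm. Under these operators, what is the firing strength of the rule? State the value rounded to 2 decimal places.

firing strength: sinking=0.08, ¬above=1−0.56=0.44; AND[min(a, b)] → w = 0.08

0.08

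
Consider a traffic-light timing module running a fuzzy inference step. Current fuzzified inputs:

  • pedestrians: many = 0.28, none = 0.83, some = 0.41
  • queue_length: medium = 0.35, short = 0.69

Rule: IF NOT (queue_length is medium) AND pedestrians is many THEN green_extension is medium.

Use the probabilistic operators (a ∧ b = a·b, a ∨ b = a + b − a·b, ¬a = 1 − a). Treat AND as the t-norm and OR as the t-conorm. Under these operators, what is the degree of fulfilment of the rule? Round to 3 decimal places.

firing strength: ¬medium=1−0.35=0.65, many=0.28; AND[a·b] → w = 0.1820

0.182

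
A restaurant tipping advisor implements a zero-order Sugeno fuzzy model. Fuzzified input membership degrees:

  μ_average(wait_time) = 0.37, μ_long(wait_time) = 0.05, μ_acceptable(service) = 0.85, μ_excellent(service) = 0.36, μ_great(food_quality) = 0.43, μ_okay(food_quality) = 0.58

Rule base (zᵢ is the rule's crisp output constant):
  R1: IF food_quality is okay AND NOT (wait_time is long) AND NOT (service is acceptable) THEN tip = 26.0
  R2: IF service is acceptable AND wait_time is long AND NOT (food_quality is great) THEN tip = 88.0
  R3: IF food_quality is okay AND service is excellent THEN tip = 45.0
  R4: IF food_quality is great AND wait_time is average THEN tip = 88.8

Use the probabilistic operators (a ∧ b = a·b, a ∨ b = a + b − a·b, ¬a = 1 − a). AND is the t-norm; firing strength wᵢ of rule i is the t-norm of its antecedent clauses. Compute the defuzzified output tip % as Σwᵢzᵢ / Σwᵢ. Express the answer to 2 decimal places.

R1 (z=26.0): okay=0.58, ¬long=1−0.05=0.95, ¬acceptable=1−0.85=0.15; AND[a·b] → w = 0.0827
R2 (z=88.0): acceptable=0.85, long=0.05, ¬great=1−0.43=0.57; AND[a·b] → w = 0.0242
R3 (z=45.0): okay=0.58, excellent=0.36; AND[a·b] → w = 0.2088
R4 (z=88.8): great=0.43, average=0.37; AND[a·b] → w = 0.1591
Weighted average = (0.0827·26.0 + 0.0242·88.0 + 0.2088·45.0 + 0.1591·88.8) / (0.0827 + 0.0242 + 0.2088 + 0.1591)
  = 27.8048 / 0.4748 = 58.56

58.56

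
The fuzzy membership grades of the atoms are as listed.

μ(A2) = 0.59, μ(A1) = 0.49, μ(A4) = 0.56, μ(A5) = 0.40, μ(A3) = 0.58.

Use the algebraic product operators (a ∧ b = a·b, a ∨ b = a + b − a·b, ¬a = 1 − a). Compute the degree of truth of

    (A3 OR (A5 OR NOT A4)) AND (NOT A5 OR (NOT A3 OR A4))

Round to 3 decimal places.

NOT A4 = 1 − 0.5600 = 0.4400
A5 OR NOT A4 = a + b − a·b on (0.4000, 0.4400) = 0.6640
A3 OR (A5 OR NOT A4) = a + b − a·b on (0.5800, 0.6640) = 0.8589
NOT A5 = 1 − 0.4000 = 0.6000
NOT A3 = 1 − 0.5800 = 0.4200
NOT A3 OR A4 = a + b − a·b on (0.4200, 0.5600) = 0.7448
NOT A5 OR (NOT A3 OR A4) = a + b − a·b on (0.6000, 0.7448) = 0.8979
(A3 OR (A5 OR NOT A4)) AND (NOT A5 OR (NOT A3 OR A4)) = a·b on (0.8589, 0.8979) = 0.7712

0.771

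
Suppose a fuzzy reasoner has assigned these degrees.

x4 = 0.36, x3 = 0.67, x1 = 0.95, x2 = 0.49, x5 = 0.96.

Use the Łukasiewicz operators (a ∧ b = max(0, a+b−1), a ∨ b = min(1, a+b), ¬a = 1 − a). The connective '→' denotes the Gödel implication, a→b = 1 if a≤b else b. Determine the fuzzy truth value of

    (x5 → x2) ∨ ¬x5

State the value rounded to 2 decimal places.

0.53

x5 → x2  [Gödel: 1 if a≤b else b] with a=0.96, b=0.49 → 0.49
¬x5 = 1 − 0.96 = 0.04
(x5 → x2) ∨ ¬x5 = min(1, a+b) on (0.49, 0.04) = 0.53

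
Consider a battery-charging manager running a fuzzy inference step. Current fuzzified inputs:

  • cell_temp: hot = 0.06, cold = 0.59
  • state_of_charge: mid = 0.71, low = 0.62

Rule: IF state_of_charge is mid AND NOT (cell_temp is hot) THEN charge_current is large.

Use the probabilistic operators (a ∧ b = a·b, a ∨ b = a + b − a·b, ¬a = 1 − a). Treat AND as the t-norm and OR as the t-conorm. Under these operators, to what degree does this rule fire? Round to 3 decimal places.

firing strength: mid=0.71, ¬hot=1−0.06=0.94; AND[a·b] → w = 0.6674

0.667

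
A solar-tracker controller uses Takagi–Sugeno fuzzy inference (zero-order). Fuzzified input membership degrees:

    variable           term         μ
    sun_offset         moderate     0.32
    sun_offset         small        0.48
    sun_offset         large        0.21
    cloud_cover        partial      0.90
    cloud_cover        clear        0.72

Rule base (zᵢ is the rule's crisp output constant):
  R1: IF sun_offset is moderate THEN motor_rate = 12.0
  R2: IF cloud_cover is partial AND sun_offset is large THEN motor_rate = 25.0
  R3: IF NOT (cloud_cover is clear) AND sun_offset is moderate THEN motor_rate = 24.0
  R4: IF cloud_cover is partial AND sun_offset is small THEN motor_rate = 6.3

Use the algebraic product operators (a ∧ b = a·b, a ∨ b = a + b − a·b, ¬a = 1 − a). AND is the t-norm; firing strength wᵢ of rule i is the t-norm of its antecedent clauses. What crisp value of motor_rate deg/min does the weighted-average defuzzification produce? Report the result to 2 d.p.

R1 (z=12.0): moderate=0.32 → w = 0.3200
R2 (z=25.0): partial=0.90, large=0.21; AND[a·b] → w = 0.1890
R3 (z=24.0): ¬clear=1−0.72=0.28, moderate=0.32; AND[a·b] → w = 0.0896
R4 (z=6.3): partial=0.90, small=0.48; AND[a·b] → w = 0.4320
Weighted average = (0.3200·12.0 + 0.1890·25.0 + 0.0896·24.0 + 0.4320·6.3) / (0.3200 + 0.1890 + 0.0896 + 0.4320)
  = 13.4370 / 1.0306 = 13.04

13.04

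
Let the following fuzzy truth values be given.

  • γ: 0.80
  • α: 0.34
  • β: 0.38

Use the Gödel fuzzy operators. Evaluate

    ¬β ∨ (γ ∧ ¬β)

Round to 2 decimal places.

0.62

¬β = 1 − 0.38 = 0.62
¬β = 1 − 0.38 = 0.62
γ ∧ ¬β = min(a, b) on (0.80, 0.62) = 0.62
¬β ∨ (γ ∧ ¬β) = max(a, b) on (0.62, 0.62) = 0.62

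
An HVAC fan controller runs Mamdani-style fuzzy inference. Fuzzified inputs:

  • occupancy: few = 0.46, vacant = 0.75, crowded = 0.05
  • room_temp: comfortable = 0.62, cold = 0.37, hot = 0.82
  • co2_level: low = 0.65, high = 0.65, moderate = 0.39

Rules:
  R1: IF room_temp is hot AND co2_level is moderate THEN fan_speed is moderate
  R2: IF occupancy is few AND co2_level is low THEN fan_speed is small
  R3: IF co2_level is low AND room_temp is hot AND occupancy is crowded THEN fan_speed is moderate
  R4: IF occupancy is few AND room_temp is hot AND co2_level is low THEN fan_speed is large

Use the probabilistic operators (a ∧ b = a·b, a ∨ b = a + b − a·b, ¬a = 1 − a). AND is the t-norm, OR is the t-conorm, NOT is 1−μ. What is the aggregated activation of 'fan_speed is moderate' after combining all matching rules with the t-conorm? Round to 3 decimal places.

0.338

R1: hot=0.82, moderate=0.39; AND[a·b] → w = 0.3198
R2: few=0.46, low=0.65; AND[a·b] → w = 0.2990
R3: low=0.65, hot=0.82, crowded=0.05; AND[a·b] → w = 0.0267
R4: few=0.46, hot=0.82, low=0.65; AND[a·b] → w = 0.2452
Rules with consequent 'moderate': {R1, R3} → strengths 0.3198, 0.0267
Aggregate via t-conorm [a + b − a·b]: 0.3379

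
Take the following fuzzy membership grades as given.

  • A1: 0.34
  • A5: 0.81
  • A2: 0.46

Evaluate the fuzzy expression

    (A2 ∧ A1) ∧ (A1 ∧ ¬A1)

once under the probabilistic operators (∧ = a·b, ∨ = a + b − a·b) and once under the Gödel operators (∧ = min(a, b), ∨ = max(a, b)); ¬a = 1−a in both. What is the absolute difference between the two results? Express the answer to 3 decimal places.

Under probabilistic:
  A2 ∧ A1 = a·b on (0.4600, 0.3400) = 0.1564
  ¬A1 = 1 − 0.3400 = 0.6600
  A1 ∧ ¬A1 = a·b on (0.3400, 0.6600) = 0.2244
  (A2 ∧ A1) ∧ (A1 ∧ ¬A1) = a·b on (0.1564, 0.2244) = 0.0351
  → value = 0.0351
Under Gödel:
  A2 ∧ A1 = min(a, b) on (0.46, 0.34) = 0.34
  ¬A1 = 1 − 0.34 = 0.66
  A1 ∧ ¬A1 = min(a, b) on (0.34, 0.66) = 0.34
  (A2 ∧ A1) ∧ (A1 ∧ ¬A1) = min(a, b) on (0.34, 0.34) = 0.34
  → value = 0.3400
|0.0351 − 0.3400| = 0.305

0.305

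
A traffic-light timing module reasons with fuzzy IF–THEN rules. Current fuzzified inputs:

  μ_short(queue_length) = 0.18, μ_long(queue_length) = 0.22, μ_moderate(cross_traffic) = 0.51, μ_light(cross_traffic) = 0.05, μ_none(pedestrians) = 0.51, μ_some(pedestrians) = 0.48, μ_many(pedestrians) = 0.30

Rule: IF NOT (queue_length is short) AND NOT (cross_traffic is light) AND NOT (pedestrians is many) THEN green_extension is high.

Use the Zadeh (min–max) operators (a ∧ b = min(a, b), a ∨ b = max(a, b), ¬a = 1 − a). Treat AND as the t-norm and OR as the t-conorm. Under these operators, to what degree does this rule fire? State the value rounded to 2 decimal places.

0.70

firing strength: ¬short=1−0.18=0.82, ¬light=1−0.05=0.95, ¬many=1−0.30=0.70; AND[min(a, b)] → w = 0.70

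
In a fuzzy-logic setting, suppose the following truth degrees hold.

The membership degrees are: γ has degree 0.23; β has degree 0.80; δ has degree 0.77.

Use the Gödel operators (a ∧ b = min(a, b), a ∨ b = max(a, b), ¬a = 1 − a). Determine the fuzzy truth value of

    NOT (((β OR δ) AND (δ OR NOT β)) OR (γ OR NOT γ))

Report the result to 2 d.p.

0.23

β OR δ = max(a, b) on (0.80, 0.77) = 0.80
NOT β = 1 − 0.80 = 0.20
δ OR NOT β = max(a, b) on (0.77, 0.20) = 0.77
(β OR δ) AND (δ OR NOT β) = min(a, b) on (0.80, 0.77) = 0.77
NOT γ = 1 − 0.23 = 0.77
γ OR NOT γ = max(a, b) on (0.23, 0.77) = 0.77
((β OR δ) AND (δ OR NOT β)) OR (γ OR NOT γ) = max(a, b) on (0.77, 0.77) = 0.77
NOT (((β OR δ) AND (δ OR NOT β)) OR (γ OR NOT γ)) = 1 − 0.77 = 0.23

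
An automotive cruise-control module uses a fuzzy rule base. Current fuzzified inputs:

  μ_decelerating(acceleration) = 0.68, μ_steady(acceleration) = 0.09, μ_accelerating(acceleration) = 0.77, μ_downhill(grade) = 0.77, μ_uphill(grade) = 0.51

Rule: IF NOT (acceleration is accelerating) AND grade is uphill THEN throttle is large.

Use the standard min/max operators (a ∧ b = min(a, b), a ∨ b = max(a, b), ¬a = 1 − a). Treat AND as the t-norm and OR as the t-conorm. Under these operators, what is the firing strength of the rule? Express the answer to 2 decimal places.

0.23

firing strength: ¬accelerating=1−0.77=0.23, uphill=0.51; AND[min(a, b)] → w = 0.23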